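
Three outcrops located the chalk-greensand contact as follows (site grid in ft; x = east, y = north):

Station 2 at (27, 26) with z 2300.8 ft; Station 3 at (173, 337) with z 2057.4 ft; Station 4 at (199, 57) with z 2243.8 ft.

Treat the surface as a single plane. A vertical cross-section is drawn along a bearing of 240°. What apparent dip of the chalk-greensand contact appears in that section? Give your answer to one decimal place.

Two edge vectors: Station 2→Station 3 = (146, 311, -243.4), Station 2→Station 4 = (172, 31, -57).
Normal n = (Station 2→Station 3) × (Station 2→Station 4) = (-10181.6, -33542.8, -48966).
So ∂z/∂x = −n_x/n_z = −0.20793 and ∂z/∂y = −n_y/n_z = −0.68502.
Unit vector along 240° is (sin 240°, cos 240°) = (-0.8660, -0.5000).
Slope in that direction = a·(-0.8660) + b·(-0.5000) = 0.52259.
Apparent dip = arctan|0.52259| = 27.6° (true dip is 35.6°, so apparent ≤ true as expected).

27.6°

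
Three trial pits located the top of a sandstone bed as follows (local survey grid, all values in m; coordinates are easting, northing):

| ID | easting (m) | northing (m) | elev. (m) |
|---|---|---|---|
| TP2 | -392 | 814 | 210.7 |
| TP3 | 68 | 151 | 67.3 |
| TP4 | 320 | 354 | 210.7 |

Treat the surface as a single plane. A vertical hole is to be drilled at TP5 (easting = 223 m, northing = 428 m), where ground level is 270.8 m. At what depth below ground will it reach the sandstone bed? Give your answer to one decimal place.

Let the plane be z = a·easting + b·northing + c.
TP3−TP2: 460a − 663b = −143.4;  TP4−TP2: 712a − 460b = 0.
Solving gives a = 0.25326, b = 0.39201.
Then c = 210.7 − a·-392 − b·814 = −9.12.
At (223, 428): z_contact = 56.48 + 167.78 − 9.12 = 215.14 m.
Depth below ground = 270.8 − 215.14 = 55.7 m.

55.7 m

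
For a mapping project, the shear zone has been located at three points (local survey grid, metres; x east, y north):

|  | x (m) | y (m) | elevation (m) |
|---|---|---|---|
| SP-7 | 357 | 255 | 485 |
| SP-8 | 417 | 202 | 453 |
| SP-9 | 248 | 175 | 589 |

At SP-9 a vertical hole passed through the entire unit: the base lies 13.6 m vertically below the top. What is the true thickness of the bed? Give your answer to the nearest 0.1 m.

10.6 m

Let the plane be z = a·x + b·y + c.
SP-8−SP-7: 60a − 53b = −32;  SP-9−SP-7: −109a − 80b = 104.
Solving gives a = −0.76317, b = −0.26019.
|∇z| = √(a²+b²) = 0.80630, so dip δ = arctan(0.80630) = 38.88°.
True thickness = vertical thickness × cos δ = 13.6 × cos 38.88° = 10.6 m.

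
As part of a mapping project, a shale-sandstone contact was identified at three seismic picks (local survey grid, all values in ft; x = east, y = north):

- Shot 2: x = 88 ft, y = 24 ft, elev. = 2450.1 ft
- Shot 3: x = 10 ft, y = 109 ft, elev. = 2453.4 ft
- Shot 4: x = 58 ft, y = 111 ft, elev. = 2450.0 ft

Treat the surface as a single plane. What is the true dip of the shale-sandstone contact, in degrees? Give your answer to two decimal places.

Two edge vectors: Shot 2→Shot 3 = (-78, 85, 3.3), Shot 2→Shot 4 = (-30, 87, -0.1).
Normal n = (Shot 2→Shot 3) × (Shot 2→Shot 4) = (-295.6, -106.8, -4236).
So ∂z/∂x = −n_x/n_z = −0.06978 and ∂z/∂y = −n_y/n_z = −0.02521.
Gradient magnitude |∇z| = √(a² + b²) = √(0.00487 + 0.00064) = 0.07420.
True dip = arctan(0.07420) = 4.24°, dipping toward ENE (azimuth ≈ 070°).

4.24°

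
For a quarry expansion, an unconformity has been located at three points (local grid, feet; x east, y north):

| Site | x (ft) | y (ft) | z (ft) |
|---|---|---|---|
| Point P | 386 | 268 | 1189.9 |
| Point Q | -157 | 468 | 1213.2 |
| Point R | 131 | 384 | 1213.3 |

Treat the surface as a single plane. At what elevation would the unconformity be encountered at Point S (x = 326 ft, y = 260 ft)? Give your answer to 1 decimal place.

Let the plane be z = a·x + b·y + c.
Point Q−Point P: −543a + 200b = 23.3;  Point R−Point P: −255a + 116b = 23.4.
Solving gives a = 0.16493, b = 0.56429.
Then c = 1189.9 − a·386 − b·268 = 975.01.
At (326, 260): z = 53.8 + 146.7 + 975.01 = 1175.5 ft.

1175.5 ft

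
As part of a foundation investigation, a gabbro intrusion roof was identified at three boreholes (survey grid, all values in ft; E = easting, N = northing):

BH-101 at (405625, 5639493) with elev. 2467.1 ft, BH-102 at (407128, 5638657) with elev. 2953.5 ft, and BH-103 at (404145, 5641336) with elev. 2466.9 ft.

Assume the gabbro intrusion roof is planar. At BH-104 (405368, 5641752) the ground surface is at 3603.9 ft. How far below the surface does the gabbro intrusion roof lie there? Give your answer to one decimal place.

Let the plane be z = a·E + b·N + c.
BH-102−BH-101: 1503a − 836b = 486.4;  BH-103−BH-101: −1480a + 1843b = −0.2.
Solving gives a = 0.584745448, b = 0.469464602.
Then c = 2467.1 − a·405625 − b·5639493 = −2882262.61.
At (405368, 5641752): z_contact = 237037.09 + 2648602.86 − 2882262.61 = 3377.34 ft.
Depth below ground = 3603.9 − 3377.34 = 226.6 ft.

226.6 ft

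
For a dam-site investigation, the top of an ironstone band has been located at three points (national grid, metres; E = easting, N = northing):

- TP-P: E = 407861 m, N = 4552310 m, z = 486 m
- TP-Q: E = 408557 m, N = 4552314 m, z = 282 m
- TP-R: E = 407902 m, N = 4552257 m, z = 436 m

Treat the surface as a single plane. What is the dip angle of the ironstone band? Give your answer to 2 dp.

Two edge vectors: TP-P→TP-Q = (696, 4, -204), TP-P→TP-R = (41, -53, -50).
Normal n = (TP-P→TP-Q) × (TP-P→TP-R) = (-11012, 26436, -37052).
So ∂z/∂E = −n_x/n_z = −0.29720 and ∂z/∂N = −n_y/n_z = 0.71348.
Gradient magnitude |∇z| = √(a² + b²) = √(0.08833 + 0.50906) = 0.77291.
True dip = arctan(0.77291) = 37.70°, dipping toward SSE (azimuth ≈ 157°).

37.70°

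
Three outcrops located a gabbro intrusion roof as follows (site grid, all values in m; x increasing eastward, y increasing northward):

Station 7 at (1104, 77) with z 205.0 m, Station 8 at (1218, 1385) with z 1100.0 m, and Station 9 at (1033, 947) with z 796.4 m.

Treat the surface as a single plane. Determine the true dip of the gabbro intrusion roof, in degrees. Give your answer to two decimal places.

34.31°

Let the plane be z = a·x + b·y + c.
Station 8−Station 7: 114a + 1308b = 895;  Station 9−Station 7: −71a + 870b = 591.4.
Solving gives a = 0.02655, b = 0.68194.
Gradient magnitude |∇z| = √(a² + b²) = √(0.00070 + 0.46504) = 0.68245.
True dip = arctan(0.68245) = 34.31°, dipping toward S (azimuth ≈ 182°).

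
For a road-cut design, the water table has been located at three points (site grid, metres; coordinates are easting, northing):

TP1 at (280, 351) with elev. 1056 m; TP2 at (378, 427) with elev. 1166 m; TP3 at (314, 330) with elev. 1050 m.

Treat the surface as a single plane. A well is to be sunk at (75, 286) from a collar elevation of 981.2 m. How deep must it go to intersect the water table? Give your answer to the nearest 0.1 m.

Let the plane be z = a·easting + b·northing + c.
TP2−TP1: 98a + 76b = 110;  TP3−TP1: 34a − 21b = −6.
Solving gives a = 0.39940, b = 0.93236.
Then c = 1056 − a·280 − b·351 = 616.91.
At (75, 286): z_contact = 29.95 + 266.65 + 616.91 = 913.52 m.
Depth below ground = 981.2 − 913.52 = 67.7 m.

67.7 m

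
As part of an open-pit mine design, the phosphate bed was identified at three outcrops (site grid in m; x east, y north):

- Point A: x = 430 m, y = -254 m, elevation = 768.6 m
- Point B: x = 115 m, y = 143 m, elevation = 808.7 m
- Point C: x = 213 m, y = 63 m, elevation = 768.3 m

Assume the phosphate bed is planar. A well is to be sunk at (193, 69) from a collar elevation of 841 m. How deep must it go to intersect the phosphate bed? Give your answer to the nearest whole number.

Let the plane be z = a·x + b·y + c.
Point B−Point A: −315a + 397b = 40.1;  Point C−Point A: −217a + 317b = −0.3.
Solving gives a = −0.93614, b = −0.64178.
Then c = 768.6 − a·430 − b·-254 = 1008.13.
At (193, 69): z_contact = −180.7 − 44.3 + 1008.13 = 783.2 m.
Depth below ground = 841 − 783.2 = 58 m.

58 m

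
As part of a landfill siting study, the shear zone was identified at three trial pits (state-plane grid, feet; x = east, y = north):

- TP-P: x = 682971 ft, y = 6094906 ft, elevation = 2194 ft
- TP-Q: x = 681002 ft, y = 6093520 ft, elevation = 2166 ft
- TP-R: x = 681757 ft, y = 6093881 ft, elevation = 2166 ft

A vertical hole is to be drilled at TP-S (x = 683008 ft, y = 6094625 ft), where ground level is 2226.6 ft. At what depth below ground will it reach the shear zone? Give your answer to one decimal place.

51.4 ft

Let the plane be z = a·x + b·y + c.
TP-Q−TP-P: −1969a − 1386b = −28;  TP-R−TP-P: −1214a − 1025b = −28.
Solving gives a = −0.030117305, b = 0.062987715.
Then c = 2194 − a·682971 − b·6094906 = −361140.96.
At (683008, 6094625): z_contact = −20570.36 + 383886.50 − 361140.96 = 2175.19 ft.
Depth below ground = 2226.6 − 2175.19 = 51.4 ft.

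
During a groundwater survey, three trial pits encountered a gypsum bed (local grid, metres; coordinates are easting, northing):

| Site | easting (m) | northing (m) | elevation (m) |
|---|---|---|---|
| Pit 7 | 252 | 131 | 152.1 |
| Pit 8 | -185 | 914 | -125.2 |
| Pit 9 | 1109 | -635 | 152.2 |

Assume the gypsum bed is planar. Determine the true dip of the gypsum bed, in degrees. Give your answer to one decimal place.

43.5°

Let the plane be z = a·easting + b·northing + c.
Pit 8−Pit 7: −437a + 783b = −277.3;  Pit 9−Pit 7: 857a − 766b = 0.1.
Solving gives a = −0.63140, b = −0.70654.
Gradient magnitude |∇z| = √(a² + b²) = √(0.39867 + 0.49920) = 0.94756.
True dip = arctan(0.94756) = 43.5°, dipping toward NE (azimuth ≈ 042°).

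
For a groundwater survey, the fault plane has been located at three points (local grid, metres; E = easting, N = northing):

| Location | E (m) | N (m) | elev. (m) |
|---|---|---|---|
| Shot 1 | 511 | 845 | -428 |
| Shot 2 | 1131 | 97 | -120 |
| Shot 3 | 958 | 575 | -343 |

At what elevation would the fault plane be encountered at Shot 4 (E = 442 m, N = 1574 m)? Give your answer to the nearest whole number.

-791 m

Two edge vectors: Shot 1→Shot 2 = (620, -748, 308), Shot 1→Shot 3 = (447, -270, 85).
Normal n = (Shot 1→Shot 2) × (Shot 1→Shot 3) = (19580, 84976, 166956).
So ∂z/∂E = −n_x/n_z = −0.11728 and ∂z/∂N = −n_y/n_z = −0.50897.
Intercept c from Shot 1: -428 + 59.93 + 430.08 = 62.01.
At (442, 1574): z = −51.8 − 801.1 + 62.01 = -790.9 m.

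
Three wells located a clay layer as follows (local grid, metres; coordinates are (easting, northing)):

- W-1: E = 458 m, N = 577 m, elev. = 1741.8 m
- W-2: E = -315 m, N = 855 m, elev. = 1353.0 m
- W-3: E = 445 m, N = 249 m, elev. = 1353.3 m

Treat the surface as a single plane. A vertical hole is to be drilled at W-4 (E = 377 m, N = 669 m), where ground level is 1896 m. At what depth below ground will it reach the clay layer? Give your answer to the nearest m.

123 m

Two edge vectors: W-1→W-2 = (-773, 278, -388.8), W-1→W-3 = (-13, -328, -388.5).
Normal n = (W-1→W-2) × (W-1→W-3) = (-235529.4, -295256.1, 257158).
So ∂z/∂E = −n_x/n_z = 0.91589 and ∂z/∂N = −n_y/n_z = 1.14815.
Intercept c from W-1: 1741.8 − 419.48 − 662.48 = 659.84.
At (377, 669): z_contact = 345.3 + 768.1 + 659.84 = 1773.2 m.
Depth below ground = 1896 − 1773.2 = 123 m.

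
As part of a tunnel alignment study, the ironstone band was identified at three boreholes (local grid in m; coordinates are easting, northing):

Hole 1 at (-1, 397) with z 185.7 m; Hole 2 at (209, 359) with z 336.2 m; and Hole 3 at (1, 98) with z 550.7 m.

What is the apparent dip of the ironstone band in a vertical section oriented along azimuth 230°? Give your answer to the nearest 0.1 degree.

21.9°

Two edge vectors: Hole 1→Hole 2 = (210, -38, 150.5), Hole 1→Hole 3 = (2, -299, 365).
Normal n = (Hole 1→Hole 2) × (Hole 1→Hole 3) = (31129.5, -76349, -62714).
So ∂z/∂easting = −n_x/n_z = 0.49637 and ∂z/∂northing = −n_y/n_z = −1.21742.
Unit vector along 230° is (sin 230°, cos 230°) = (-0.7660, -0.6428).
Slope in that direction = a·(-0.7660) + b·(-0.6428) = 0.40230.
Apparent dip = arctan|0.40230| = 21.9° (true dip is 52.7°, so apparent ≤ true as expected).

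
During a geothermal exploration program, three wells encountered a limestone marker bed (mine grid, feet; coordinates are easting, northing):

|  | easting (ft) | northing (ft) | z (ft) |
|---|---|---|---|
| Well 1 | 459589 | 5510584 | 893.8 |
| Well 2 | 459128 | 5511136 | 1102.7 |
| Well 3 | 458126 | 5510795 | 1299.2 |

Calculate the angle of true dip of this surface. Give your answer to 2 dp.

16.87°

Two edge vectors: Well 1→Well 2 = (-461, 552, 208.9), Well 1→Well 3 = (-1463, 211, 405.4).
Normal n = (Well 1→Well 2) × (Well 1→Well 3) = (179702.9, -118731.3, 710305).
So ∂z/∂easting = −n_x/n_z = −0.25299 and ∂z/∂northing = −n_y/n_z = 0.16716.
Gradient magnitude |∇z| = √(a² + b²) = √(0.06401 + 0.02794) = 0.30323.
True dip = arctan(0.30323) = 16.87°, dipping toward ESE (azimuth ≈ 123°).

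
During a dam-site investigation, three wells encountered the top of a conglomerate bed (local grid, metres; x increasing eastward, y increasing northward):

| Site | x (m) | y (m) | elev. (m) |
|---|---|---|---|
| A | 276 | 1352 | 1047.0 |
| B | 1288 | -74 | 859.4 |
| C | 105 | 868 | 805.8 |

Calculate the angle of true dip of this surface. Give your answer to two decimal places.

27.05°

Let the plane be z = a·x + b·y + c.
B−A: 1012a − 1426b = −187.6;  C−A: −171a − 484b = −241.2.
Solving gives a = 0.34506, b = 0.37644.
Gradient magnitude |∇z| = √(a² + b²) = √(0.11906 + 0.14170) = 0.51066.
True dip = arctan(0.51066) = 27.05°, dipping toward SW (azimuth ≈ 223°).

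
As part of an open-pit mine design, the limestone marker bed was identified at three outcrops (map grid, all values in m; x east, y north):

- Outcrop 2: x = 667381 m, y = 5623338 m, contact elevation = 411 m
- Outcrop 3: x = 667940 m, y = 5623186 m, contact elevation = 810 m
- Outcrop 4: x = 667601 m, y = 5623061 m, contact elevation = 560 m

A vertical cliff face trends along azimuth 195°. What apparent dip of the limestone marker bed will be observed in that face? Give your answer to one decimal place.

Two edge vectors: Outcrop 2→Outcrop 3 = (559, -152, 399), Outcrop 2→Outcrop 4 = (220, -277, 149).
Normal n = (Outcrop 2→Outcrop 3) × (Outcrop 2→Outcrop 4) = (87875, 4489, -121403).
So ∂z/∂x = −n_x/n_z = 0.72383 and ∂z/∂y = −n_y/n_z = 0.03698.
Unit vector along 195° is (sin 195°, cos 195°) = (-0.2588, -0.9659).
Slope in that direction = a·(-0.2588) + b·(-0.9659) = −0.22306.
Apparent dip = arctan|0.22306| = 12.6° (true dip is 35.9°, so apparent ≤ true as expected).

12.6°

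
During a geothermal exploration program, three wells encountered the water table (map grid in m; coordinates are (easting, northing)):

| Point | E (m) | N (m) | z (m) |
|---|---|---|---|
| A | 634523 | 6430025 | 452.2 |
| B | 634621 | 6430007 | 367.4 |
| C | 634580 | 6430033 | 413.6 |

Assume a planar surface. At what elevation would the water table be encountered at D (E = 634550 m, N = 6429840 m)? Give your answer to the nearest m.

Let the plane be z = a·E + b·N + c.
B−A: 98a − 18b = −84.8;  C−A: 57a + 8b = −38.6.
Solving gives a = −0.75867403, b = 0.58055249.
Then c = 452.2 − a·634523 − b·6430025 = −3251118.68.
At (634550, 6429840): z = −481416.6 + 3732859.6 − 3251118.68 = 324.3 m.

324 m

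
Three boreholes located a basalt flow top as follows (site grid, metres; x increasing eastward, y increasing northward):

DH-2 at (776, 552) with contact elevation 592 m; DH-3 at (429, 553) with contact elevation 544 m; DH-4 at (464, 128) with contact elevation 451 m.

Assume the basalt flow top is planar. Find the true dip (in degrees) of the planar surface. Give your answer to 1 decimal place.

Let the plane be z = a·x + b·y + c.
DH-3−DH-2: −347a + 1b = −48;  DH-4−DH-2: −312a − 424b = −141.
Solving gives a = 0.13899, b = 0.23027.
Gradient magnitude |∇z| = √(a² + b²) = √(0.01932 + 0.05302) = 0.26897.
True dip = arctan(0.26897) = 15.1°, dipping toward SSW (azimuth ≈ 211°).

15.1°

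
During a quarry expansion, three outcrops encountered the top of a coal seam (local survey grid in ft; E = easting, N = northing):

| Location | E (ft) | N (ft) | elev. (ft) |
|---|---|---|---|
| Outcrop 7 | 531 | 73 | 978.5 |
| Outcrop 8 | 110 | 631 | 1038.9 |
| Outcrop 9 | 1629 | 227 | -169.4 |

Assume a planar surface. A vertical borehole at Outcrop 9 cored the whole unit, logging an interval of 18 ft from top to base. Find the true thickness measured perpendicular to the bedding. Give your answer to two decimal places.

11.87 ft

Two edge vectors: Outcrop 7→Outcrop 8 = (-421, 558, 60.4), Outcrop 7→Outcrop 9 = (1098, 154, -1147.9).
Normal n = (Outcrop 7→Outcrop 8) × (Outcrop 7→Outcrop 9) = (-649829.8, -416946.7, -677518).
So ∂z/∂E = −n_x/n_z = −0.95913 and ∂z/∂N = −n_y/n_z = −0.61540.
|∇z| = √(a²+b²) = 1.13959, so dip δ = arctan(1.13959) = 48.73°.
True thickness = vertical thickness × cos δ = 18 × cos 48.73° = 11.87 ft.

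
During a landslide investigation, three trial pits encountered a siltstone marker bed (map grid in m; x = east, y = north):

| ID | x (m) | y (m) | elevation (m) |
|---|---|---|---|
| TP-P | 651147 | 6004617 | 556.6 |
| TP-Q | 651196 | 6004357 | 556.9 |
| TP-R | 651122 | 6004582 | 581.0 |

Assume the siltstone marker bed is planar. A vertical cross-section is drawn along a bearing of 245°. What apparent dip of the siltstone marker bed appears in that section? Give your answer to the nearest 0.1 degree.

Two edge vectors: TP-P→TP-Q = (49, -260, 0.3), TP-P→TP-R = (-25, -35, 24.4).
Normal n = (TP-P→TP-Q) × (TP-P→TP-R) = (-6333.5, -1203.1, -8215).
So ∂z/∂x = −n_x/n_z = −0.77097 and ∂z/∂y = −n_y/n_z = −0.14645.
Unit vector along 245° is (sin 245°, cos 245°) = (-0.9063, -0.4226).
Slope in that direction = a·(-0.9063) + b·(-0.4226) = 0.76063.
Apparent dip = arctan|0.76063| = 37.3° (true dip is 38.1°, so apparent ≤ true as expected).

37.3°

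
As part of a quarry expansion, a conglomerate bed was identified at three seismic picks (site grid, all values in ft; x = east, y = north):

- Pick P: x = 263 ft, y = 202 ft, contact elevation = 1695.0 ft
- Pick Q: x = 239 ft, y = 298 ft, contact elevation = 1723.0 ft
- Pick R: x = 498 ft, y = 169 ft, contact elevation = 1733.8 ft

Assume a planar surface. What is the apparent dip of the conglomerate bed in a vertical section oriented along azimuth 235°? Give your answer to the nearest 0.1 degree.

20.4°

Let the plane be z = a·x + b·y + c.
Pick Q−Pick P: −24a + 96b = 28;  Pick R−Pick P: 235a − 33b = 38.8.
Solving gives a = 0.21356, b = 0.34506.
Unit vector along 235° is (sin 235°, cos 235°) = (-0.8192, -0.5736).
Slope in that direction = a·(-0.8192) + b·(-0.5736) = −0.37286.
Apparent dip = arctan|0.37286| = 20.4° (true dip is 22.1°, so apparent ≤ true as expected).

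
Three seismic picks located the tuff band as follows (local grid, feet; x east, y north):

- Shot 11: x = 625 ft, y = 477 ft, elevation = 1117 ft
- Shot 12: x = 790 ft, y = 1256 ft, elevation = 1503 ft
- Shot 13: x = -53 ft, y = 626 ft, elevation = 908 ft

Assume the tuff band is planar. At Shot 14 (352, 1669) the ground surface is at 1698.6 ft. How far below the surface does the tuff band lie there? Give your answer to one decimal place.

200.4 ft

Two edge vectors: Shot 11→Shot 12 = (165, 779, 386), Shot 11→Shot 13 = (-678, 149, -209).
Normal n = (Shot 11→Shot 12) × (Shot 11→Shot 13) = (-220325, -227223, 552747).
So ∂z/∂x = −n_x/n_z = 0.398600 and ∂z/∂y = −n_y/n_z = 0.411080.
Intercept c from Shot 11: 1117 − 249.13 − 196.08 = 671.79.
At (352, 1669): z_contact = 140.31 + 686.09 + 671.79 = 1498.19 ft.
Depth below ground = 1698.6 − 1498.19 = 200.4 ft.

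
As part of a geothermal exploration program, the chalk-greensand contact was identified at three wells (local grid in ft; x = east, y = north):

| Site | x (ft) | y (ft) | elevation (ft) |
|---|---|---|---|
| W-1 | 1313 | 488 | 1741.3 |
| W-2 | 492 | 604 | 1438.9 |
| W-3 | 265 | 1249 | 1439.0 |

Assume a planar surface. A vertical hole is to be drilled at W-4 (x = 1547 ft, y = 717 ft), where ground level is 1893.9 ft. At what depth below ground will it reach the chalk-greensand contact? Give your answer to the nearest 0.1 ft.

Let the plane be z = a·x + b·y + c.
W-2−W-1: −821a + 116b = −302.4;  W-3−W-1: −1048a + 761b = −302.3.
Solving gives a = 0.387628, b = 0.136576.
Then c = 1741.3 − a·1313 − b·488 = 1165.69.
At (1547, 717): z_contact = 599.66 + 97.93 + 1165.69 = 1863.28 ft.
Depth below ground = 1893.9 − 1863.28 = 30.6 ft.

30.6 ft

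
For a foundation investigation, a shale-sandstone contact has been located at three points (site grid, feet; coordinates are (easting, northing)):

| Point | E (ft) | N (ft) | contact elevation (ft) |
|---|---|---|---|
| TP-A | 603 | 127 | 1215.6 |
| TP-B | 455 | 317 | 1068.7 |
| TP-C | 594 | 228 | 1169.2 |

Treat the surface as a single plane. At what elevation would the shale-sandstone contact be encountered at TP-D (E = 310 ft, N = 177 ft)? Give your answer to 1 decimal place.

Two edge vectors: TP-A→TP-B = (-148, 190, -146.9), TP-A→TP-C = (-9, 101, -46.4).
Normal n = (TP-A→TP-B) × (TP-A→TP-C) = (6020.9, -5545.1, -13238).
So ∂z/∂E = −n_x/n_z = 0.45482 and ∂z/∂N = −n_y/n_z = −0.41888.
Intercept c from TP-A: 1215.6 − 274.26 + 53.20 = 994.54.
At (310, 177): z = 141.0 − 74.1 + 994.54 = 1061.4 ft.

1061.4 ft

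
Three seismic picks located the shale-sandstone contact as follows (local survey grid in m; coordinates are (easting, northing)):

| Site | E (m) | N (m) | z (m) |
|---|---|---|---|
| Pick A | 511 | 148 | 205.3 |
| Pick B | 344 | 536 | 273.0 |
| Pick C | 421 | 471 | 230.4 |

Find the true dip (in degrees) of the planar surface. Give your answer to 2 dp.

Two edge vectors: Pick A→Pick B = (-167, 388, 67.7), Pick A→Pick C = (-90, 323, 25.1).
Normal n = (Pick A→Pick B) × (Pick A→Pick C) = (-12128.3, -1901.3, -19021).
So ∂z/∂E = −n_x/n_z = −0.63763 and ∂z/∂N = −n_y/n_z = −0.09996.
Gradient magnitude |∇z| = √(a² + b²) = √(0.40657 + 0.00999) = 0.64541.
True dip = arctan(0.64541) = 32.84°, dipping toward E (azimuth ≈ 081°).

32.84°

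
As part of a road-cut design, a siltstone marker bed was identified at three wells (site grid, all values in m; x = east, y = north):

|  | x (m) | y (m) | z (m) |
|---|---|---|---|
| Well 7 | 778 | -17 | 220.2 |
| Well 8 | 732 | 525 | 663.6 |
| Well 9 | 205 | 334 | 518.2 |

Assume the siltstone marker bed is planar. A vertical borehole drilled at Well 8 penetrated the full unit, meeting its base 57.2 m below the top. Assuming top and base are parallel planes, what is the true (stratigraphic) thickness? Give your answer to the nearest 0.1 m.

Two edge vectors: Well 7→Well 8 = (-46, 542, 443.4), Well 7→Well 9 = (-573, 351, 298).
Normal n = (Well 7→Well 8) × (Well 7→Well 9) = (5882.6, -240360.2, 294420).
So ∂z/∂x = −n_x/n_z = −0.01998 and ∂z/∂y = −n_y/n_z = 0.81639.
|∇z| = √(a²+b²) = 0.81663, so dip δ = arctan(0.81663) = 39.24°.
True thickness = vertical thickness × cos δ = 57.2 × cos 39.24° = 44.3 m.

44.3 m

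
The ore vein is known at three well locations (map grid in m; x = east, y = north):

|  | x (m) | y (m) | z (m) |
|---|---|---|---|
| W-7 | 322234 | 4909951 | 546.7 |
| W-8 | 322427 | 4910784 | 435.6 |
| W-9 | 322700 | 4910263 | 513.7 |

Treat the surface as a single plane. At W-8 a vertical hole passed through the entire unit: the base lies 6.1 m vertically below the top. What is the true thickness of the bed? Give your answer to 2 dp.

Two edge vectors: W-7→W-8 = (193, 833, -111.1), W-7→W-9 = (466, 312, -33).
Normal n = (W-7→W-8) × (W-7→W-9) = (7174.2, -45403.6, -327962).
So ∂z/∂x = −n_x/n_z = 0.02188 and ∂z/∂y = −n_y/n_z = −0.13844.
|∇z| = √(a²+b²) = 0.14016, so dip δ = arctan(0.14016) = 7.98°.
True thickness = vertical thickness × cos δ = 6.1 × cos 7.98° = 6.04 m.

6.04 m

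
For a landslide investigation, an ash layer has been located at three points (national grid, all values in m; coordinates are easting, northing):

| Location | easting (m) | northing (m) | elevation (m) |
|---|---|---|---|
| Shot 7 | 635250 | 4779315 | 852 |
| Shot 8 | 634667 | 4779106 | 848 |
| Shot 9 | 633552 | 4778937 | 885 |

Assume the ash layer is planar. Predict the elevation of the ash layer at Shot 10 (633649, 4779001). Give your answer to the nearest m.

891 m

Two edge vectors: Shot 7→Shot 8 = (-583, -209, -4), Shot 7→Shot 9 = (-1698, -378, 33).
Normal n = (Shot 7→Shot 8) × (Shot 7→Shot 9) = (-8409, 26031, -134508).
So ∂z/∂easting = −n_x/n_z = −0.06251673 and ∂z/∂northing = −n_y/n_z = 0.19352752.
Intercept c from Shot 7: 852 + 39713.75 − 924928.99 = −884363.24.
At (633649, 4779001): z = −39613.7 + 924868.2 − 884363.24 = 891.3 m.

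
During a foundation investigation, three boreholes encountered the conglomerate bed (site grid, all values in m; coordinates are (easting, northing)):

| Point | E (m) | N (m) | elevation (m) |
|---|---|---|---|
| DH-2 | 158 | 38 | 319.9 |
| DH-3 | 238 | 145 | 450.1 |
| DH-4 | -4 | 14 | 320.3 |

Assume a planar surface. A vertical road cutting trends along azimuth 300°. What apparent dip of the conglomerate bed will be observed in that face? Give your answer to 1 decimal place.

40.8°

Let the plane be z = a·E + b·N + c.
DH-3−DH-2: 80a + 107b = 130.2;  DH-4−DH-2: −162a − 24b = 0.4.
Solving gives a = −0.20550, b = 1.37047.
Unit vector along 300° is (sin 300°, cos 300°) = (-0.8660, 0.5000).
Slope in that direction = a·(-0.8660) + b·(0.5000) = 0.86320.
Apparent dip = arctan|0.86320| = 40.8° (true dip is 54.2°, so apparent ≤ true as expected).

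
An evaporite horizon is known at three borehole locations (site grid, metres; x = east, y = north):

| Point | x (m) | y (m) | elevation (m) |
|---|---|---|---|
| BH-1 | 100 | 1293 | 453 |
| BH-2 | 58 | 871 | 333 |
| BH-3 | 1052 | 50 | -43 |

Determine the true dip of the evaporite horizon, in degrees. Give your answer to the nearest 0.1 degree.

Let the plane be z = a·x + b·y + c.
BH-2−BH-1: −42a − 422b = −120;  BH-3−BH-1: 952a − 1243b = −496.
Solving gives a = −0.13251, b = 0.29755.
Gradient magnitude |∇z| = √(a² + b²) = √(0.01756 + 0.08853) = 0.32572.
True dip = arctan(0.32572) = 18.0°, dipping toward SSE (azimuth ≈ 156°).

18.0°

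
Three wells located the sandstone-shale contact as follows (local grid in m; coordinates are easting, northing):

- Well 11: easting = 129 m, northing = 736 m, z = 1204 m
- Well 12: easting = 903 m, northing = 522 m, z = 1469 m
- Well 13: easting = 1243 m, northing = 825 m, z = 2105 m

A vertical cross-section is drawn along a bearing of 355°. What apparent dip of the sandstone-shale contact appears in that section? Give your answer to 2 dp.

51.17°

Two edge vectors: Well 11→Well 12 = (774, -214, 265), Well 11→Well 13 = (1114, 89, 901).
Normal n = (Well 11→Well 12) × (Well 11→Well 13) = (-216399, -402164, 307282).
So ∂z/∂easting = −n_x/n_z = 0.70424 and ∂z/∂northing = −n_y/n_z = 1.30878.
Unit vector along 355° is (sin 355°, cos 355°) = (-0.0872, 0.9962).
Slope in that direction = a·(-0.0872) + b·(0.9962) = 1.24242.
Apparent dip = arctan|1.24242| = 51.17° (true dip is 56.1°, so apparent ≤ true as expected).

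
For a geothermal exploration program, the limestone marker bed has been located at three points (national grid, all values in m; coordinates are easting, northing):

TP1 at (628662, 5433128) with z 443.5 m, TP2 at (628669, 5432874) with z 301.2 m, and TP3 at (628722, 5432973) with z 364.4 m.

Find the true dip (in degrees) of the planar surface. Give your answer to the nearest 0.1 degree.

Two edge vectors: TP1→TP2 = (7, -254, -142.3), TP1→TP3 = (60, -155, -79.1).
Normal n = (TP1→TP2) × (TP1→TP3) = (-1965.1, -7984.3, 14155).
So ∂z/∂easting = −n_x/n_z = 0.13883 and ∂z/∂northing = −n_y/n_z = 0.56406.
Gradient magnitude |∇z| = √(a² + b²) = √(0.01927 + 0.31817) = 0.58090.
True dip = arctan(0.58090) = 30.2°, dipping toward SSW (azimuth ≈ 194°).

30.2°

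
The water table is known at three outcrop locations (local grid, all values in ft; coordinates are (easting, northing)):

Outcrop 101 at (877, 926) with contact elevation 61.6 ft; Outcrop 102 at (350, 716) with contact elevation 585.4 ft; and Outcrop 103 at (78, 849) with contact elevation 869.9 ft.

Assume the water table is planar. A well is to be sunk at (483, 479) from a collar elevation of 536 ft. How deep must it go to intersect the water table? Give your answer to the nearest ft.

100 ft

Two edge vectors: Outcrop 101→Outcrop 102 = (-527, -210, 523.8), Outcrop 101→Outcrop 103 = (-799, -77, 808.3).
Normal n = (Outcrop 101→Outcrop 102) × (Outcrop 101→Outcrop 103) = (-129410.4, 7457.9, -127211).
So ∂z/∂E = −n_x/n_z = −1.01729 and ∂z/∂N = −n_y/n_z = 0.05863.
Intercept c from Outcrop 101: 61.6 + 892.16 − 54.29 = 899.47.
At (483, 479): z_contact = −491.4 + 28.1 + 899.47 = 436.2 ft.
Depth below ground = 536 − 436.2 = 100 ft.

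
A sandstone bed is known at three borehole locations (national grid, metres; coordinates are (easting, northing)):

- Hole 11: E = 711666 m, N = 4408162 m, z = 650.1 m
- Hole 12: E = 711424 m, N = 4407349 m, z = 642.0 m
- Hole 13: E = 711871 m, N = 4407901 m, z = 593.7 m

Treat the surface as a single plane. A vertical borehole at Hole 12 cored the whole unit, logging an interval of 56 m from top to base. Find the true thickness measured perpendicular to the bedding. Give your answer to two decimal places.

Two edge vectors: Hole 11→Hole 12 = (-242, -813, -8.1), Hole 11→Hole 13 = (205, -261, -56.4).
Normal n = (Hole 11→Hole 12) × (Hole 11→Hole 13) = (43739.1, -15309.3, 229827).
So ∂z/∂E = −n_x/n_z = −0.19031 and ∂z/∂N = −n_y/n_z = 0.06661.
|∇z| = √(a²+b²) = 0.20163, so dip δ = arctan(0.20163) = 11.40°.
True thickness = vertical thickness × cos δ = 56 × cos 11.40° = 54.90 m.

54.90 m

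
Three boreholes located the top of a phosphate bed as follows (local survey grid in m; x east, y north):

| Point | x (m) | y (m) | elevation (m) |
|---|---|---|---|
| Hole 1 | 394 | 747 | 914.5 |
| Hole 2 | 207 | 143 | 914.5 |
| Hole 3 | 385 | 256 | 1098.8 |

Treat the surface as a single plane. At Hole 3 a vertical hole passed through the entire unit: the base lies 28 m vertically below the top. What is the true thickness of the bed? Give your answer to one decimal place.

Let the plane be z = a·x + b·y + c.
Hole 2−Hole 1: −187a − 604b = 0;  Hole 3−Hole 1: −9a − 491b = 184.3.
Solving gives a = 1.28868, b = −0.39898.
|∇z| = √(a²+b²) = 1.34903, so dip δ = arctan(1.34903) = 53.45°.
True thickness = vertical thickness × cos δ = 28 × cos 53.45° = 16.7 m.

16.7 m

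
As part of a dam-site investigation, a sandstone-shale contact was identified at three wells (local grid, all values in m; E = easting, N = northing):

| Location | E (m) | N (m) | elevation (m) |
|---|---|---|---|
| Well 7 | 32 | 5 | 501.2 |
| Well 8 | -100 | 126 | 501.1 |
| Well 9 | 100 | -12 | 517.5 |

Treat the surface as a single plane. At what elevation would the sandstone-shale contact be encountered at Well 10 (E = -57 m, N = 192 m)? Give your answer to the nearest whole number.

Two edge vectors: Well 7→Well 8 = (-132, 121, -0.1), Well 7→Well 9 = (68, -17, 16.3).
Normal n = (Well 7→Well 8) × (Well 7→Well 9) = (1970.6, 2144.8, -5984).
So ∂z/∂E = −n_x/n_z = 0.32931 and ∂z/∂N = −n_y/n_z = 0.35842.
Intercept c from Well 7: 501.2 − 10.54 − 1.79 = 488.87.
At (-57, 192): z = −18.8 + 68.8 + 488.87 = 538.9 m.

539 m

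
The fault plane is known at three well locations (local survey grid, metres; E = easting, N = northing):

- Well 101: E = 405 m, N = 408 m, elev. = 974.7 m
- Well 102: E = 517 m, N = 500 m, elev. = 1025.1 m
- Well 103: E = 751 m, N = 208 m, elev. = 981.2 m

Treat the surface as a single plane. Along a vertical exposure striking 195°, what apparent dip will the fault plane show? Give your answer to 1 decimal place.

Let the plane be z = a·E + b·N + c.
Well 102−Well 101: 112a + 92b = 50.4;  Well 103−Well 101: 346a − 200b = 6.5.
Solving gives a = 0.19689, b = 0.30813.
Unit vector along 195° is (sin 195°, cos 195°) = (-0.2588, -0.9659).
Slope in that direction = a·(-0.2588) + b·(-0.9659) = −0.34859.
Apparent dip = arctan|0.34859| = 19.2° (true dip is 20.1°, so apparent ≤ true as expected).

19.2°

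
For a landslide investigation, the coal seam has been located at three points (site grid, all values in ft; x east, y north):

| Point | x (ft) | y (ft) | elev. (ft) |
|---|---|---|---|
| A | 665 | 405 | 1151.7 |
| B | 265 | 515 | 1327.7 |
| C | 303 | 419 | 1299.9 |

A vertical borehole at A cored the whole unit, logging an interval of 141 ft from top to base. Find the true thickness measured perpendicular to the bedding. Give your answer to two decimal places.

Two edge vectors: A→B = (-400, 110, 176), A→C = (-362, 14, 148.2).
Normal n = (A→B) × (A→C) = (13838, -4432, 34220).
So ∂z/∂x = −n_x/n_z = −0.40438 and ∂z/∂y = −n_y/n_z = 0.12951.
|∇z| = √(a²+b²) = 0.42462, so dip δ = arctan(0.42462) = 23.01°.
True thickness = vertical thickness × cos δ = 141 × cos 23.01° = 129.78 ft.

129.78 ft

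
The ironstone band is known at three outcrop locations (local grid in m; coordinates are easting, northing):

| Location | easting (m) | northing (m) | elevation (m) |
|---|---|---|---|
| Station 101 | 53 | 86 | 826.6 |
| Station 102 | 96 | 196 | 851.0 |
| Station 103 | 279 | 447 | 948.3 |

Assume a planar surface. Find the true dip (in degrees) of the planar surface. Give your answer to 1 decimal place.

26.2°

Let the plane be z = a·easting + b·northing + c.
Station 102−Station 101: 43a + 110b = 24.4;  Station 103−Station 101: 226a + 361b = 121.7.
Solving gives a = 0.49037, b = 0.03013.
Gradient magnitude |∇z| = √(a² + b²) = √(0.24046 + 0.00091) = 0.49130.
True dip = arctan(0.49130) = 26.2°, dipping toward W (azimuth ≈ 266°).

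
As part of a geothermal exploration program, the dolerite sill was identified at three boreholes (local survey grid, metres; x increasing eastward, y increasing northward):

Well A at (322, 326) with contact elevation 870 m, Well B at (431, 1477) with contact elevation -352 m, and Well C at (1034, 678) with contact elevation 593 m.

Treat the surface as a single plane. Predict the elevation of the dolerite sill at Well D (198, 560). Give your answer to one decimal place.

Let the plane be z = a·x + b·y + c.
Well B−Well A: 109a + 1151b = −1222;  Well C−Well A: 712a + 352b = −277.
Solving gives a = 0.142505, b = −1.075181.
Then c = 870 − a·322 − b·326 = 1174.62.
At (198, 560): z = 28.2 − 602.1 + 1174.62 = 600.7 m.

600.7 m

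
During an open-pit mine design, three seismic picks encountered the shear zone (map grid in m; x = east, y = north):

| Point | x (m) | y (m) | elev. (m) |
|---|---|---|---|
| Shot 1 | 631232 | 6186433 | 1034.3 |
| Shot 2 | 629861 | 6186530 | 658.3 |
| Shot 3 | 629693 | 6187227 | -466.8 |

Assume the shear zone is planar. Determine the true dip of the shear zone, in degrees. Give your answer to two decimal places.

57.72°

Let the plane be z = a·x + b·y + c.
Shot 2−Shot 1: −1371a + 97b = −376;  Shot 3−Shot 1: −1539a + 794b = −1501.1.
Solving gives a = 0.16282, b = −1.57496.
Gradient magnitude |∇z| = √(a² + b²) = √(0.02651 + 2.48049) = 1.58335.
True dip = arctan(1.58335) = 57.72°, dipping toward N (azimuth ≈ 354°).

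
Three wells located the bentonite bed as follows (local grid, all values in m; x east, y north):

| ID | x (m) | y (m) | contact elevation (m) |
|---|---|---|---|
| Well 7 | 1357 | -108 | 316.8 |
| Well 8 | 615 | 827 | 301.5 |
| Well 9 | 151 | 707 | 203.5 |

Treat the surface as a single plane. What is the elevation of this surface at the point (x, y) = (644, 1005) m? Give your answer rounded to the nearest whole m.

Let the plane be z = a·x + b·y + c.
Well 8−Well 7: −742a + 935b = −15.3;  Well 9−Well 7: −1206a + 815b = −113.3.
Solving gives a = 0.17875, b = 0.12549.
Then c = 316.8 − a·1357 − b·-108 = 87.79.
At (644, 1005): z = 115.1 + 126.1 + 87.79 = 329.0 m.

329 m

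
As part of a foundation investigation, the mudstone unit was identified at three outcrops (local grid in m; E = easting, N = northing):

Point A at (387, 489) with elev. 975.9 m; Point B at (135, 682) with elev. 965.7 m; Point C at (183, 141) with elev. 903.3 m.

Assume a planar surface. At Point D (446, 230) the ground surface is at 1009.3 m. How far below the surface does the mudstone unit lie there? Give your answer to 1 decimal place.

Let the plane be z = a·E + b·N + c.
Point B−Point A: −252a + 193b = −10.2;  Point C−Point A: −204a − 348b = −72.6.
Solving gives a = 0.13820, b = 0.12760.
Then c = 975.9 − a·387 − b·489 = 860.02.
At (446, 230): z_contact = 61.64 + 29.35 + 860.02 = 951.00 m.
Depth below ground = 1009.3 − 951.00 = 58.3 m.

58.3 m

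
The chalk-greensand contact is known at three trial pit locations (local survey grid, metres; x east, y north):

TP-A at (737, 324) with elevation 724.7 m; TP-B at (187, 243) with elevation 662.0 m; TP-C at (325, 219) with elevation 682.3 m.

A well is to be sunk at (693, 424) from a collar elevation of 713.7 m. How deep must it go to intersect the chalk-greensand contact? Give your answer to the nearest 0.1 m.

Let the plane be z = a·x + b·y + c.
TP-B−TP-A: −550a − 81b = −62.7;  TP-C−TP-A: −412a − 105b = −42.4.
Solving gives a = 0.12918, b = −0.10306.
Then c = 724.7 − a·737 − b·324 = 662.89.
At (693, 424): z_contact = 89.52 − 43.70 + 662.89 = 708.71 m.
Depth below ground = 713.7 − 708.71 = 5.0 m.

5.0 m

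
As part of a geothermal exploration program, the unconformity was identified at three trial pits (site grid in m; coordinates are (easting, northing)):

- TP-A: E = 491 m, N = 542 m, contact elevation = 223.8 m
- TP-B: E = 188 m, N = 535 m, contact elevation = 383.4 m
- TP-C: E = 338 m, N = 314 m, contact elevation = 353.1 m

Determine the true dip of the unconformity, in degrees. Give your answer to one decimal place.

29.5°

Let the plane be z = a·E + b·N + c.
TP-B−TP-A: −303a − 7b = 159.6;  TP-C−TP-A: −153a − 228b = 129.3.
Solving gives a = −0.52172, b = −0.21700.
Gradient magnitude |∇z| = √(a² + b²) = √(0.27219 + 0.04709) = 0.56505.
True dip = arctan(0.56505) = 29.5°, dipping toward ENE (azimuth ≈ 067°).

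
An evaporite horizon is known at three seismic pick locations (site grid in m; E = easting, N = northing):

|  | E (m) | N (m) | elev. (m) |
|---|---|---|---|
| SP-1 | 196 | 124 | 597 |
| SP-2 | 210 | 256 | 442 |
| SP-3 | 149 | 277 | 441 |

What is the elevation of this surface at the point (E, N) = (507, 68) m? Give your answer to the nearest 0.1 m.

544.2 m

Two edge vectors: SP-1→SP-2 = (14, 132, -155), SP-1→SP-3 = (-47, 153, -156).
Normal n = (SP-1→SP-2) × (SP-1→SP-3) = (3123, 9469, 8346).
So ∂z/∂E = −n_x/n_z = −0.37419 and ∂z/∂N = −n_y/n_z = −1.13456.
Intercept c from SP-1: 597 + 73.34 + 140.68 = 811.03.
At (507, 68): z = −189.7 − 77.1 + 811.03 = 544.2 m.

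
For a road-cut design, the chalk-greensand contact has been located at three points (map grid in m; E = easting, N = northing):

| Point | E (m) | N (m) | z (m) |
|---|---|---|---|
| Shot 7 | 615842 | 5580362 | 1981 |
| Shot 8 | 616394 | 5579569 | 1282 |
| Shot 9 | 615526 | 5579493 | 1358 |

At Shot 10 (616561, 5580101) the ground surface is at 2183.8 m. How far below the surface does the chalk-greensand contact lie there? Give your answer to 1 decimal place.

516.3 m

Let the plane be z = a·E + b·N + c.
Shot 8−Shot 7: 552a − 793b = −699;  Shot 9−Shot 7: −316a − 869b = −623.
Solving gives a = −0.155272801, b = 0.773378832.
Then c = 1981 − a·615842 − b·5580362 = −4218129.33.
At (616561, 5580101): z_contact = −95735.15 + 4315531.99 − 4218129.33 = 1667.51 m.
Depth below ground = 2183.8 − 1667.51 = 516.3 m.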